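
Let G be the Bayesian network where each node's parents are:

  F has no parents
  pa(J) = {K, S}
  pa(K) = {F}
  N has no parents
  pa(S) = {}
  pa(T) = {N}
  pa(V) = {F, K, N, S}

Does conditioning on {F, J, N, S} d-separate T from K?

Yes

There are 3 undirected paths between T and K; checking each against the conditioning set {F, J, N, S}:
  1. T ← N → V ← K — N:fork[blocks]; V:collider[blocks] ⇒ blocked
  2. T ← N → V ← S → J ← K — N:fork[blocks]; V:collider[blocks]; S:fork[blocks]; J:collider[open] ⇒ blocked
  3. T ← N → V ← F → K — N:fork[blocks]; V:collider[blocks]; F:fork[blocks] ⇒ blocked
Since every path is blocked, d-separation holds.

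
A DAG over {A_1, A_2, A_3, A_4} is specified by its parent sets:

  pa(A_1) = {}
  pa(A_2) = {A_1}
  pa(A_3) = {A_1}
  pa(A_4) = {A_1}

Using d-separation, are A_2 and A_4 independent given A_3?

Only one path connects A_2 and A_4:
Path 1: A_2 ← A_1 → A_4
  A_1 is a fork and A_1 is not conditioned on — no node blocks this path, so it is active.
At least one path is unblocked, so d-separation fails.

No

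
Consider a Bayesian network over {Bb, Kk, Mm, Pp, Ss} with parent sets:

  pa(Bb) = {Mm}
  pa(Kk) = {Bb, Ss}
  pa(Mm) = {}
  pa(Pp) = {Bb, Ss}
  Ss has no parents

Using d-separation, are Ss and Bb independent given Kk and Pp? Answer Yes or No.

No — Ss and Bb are not d-separated given {Kk, Pp}.

2 paths connect Ss and Bb; each must be blocked for d-separation to hold:
Path 1: Ss → Kk ← Bb
  Kk is a collider and Kk is conditioned on, which opens it — no node blocks this path, so it is active.
Path 2: Ss → Pp ← Bb
  Pp is a collider and Pp is conditioned on, which opens it — no node blocks this path, so it is active.
At least one path is unblocked, so d-separation fails.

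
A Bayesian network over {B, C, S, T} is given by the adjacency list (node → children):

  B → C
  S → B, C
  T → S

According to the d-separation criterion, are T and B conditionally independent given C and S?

2 paths connect T and B; each must be blocked for d-separation to hold:
Path 1: T → S → B
  S is a chain here and S is conditioned on, so the path is blocked at S.
Path 2: T → S → C ← B
  S is a chain here and S is conditioned on, so the path is blocked at S.
Every path is blocked, so T and B are d-separated given {C, S}.

Yes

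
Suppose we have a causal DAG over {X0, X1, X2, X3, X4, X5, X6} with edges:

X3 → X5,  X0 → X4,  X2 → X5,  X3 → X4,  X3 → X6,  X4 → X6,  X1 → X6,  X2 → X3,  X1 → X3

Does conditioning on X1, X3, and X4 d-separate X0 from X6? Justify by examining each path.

Enumerating the 3 paths from X0 to X6 and testing each for blocking by {X1, X3, X4}:
  1. X0 → X4 ← X3 ← X1 → X6 — X4:collider[open]; X3:chain[blocks]; X1:fork[blocks] ⇒ blocked
  2. X0 → X4 ← X3 → X6 — X4:collider[open]; X3:fork[blocks] ⇒ blocked
  3. X0 → X4 → X6 — X4:chain[blocks] ⇒ blocked
Since every path is blocked, d-separation holds.

Yes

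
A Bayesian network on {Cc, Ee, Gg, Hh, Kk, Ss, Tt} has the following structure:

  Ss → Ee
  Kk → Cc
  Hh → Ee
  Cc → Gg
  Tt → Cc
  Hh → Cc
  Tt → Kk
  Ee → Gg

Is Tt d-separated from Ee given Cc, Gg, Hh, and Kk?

We examine all 4 paths between Tt and Ee:
  1. Tt → Cc ← Hh → Ee — Cc:collider[open]; Hh:fork[blocks] ⇒ blocked
  2. Tt → Cc → Gg ← Ee — Cc:chain[blocks]; Gg:collider[open] ⇒ blocked
  3. Tt → Kk → Cc ← Hh → Ee — Kk:chain[blocks]; Cc:collider[open]; Hh:fork[blocks] ⇒ blocked
  4. Tt → Kk → Cc → Gg ← Ee — Kk:chain[blocks]; Cc:chain[blocks]; Gg:collider[open] ⇒ blocked
All paths are blocked; Tt ⊥ Ee | {Cc, Gg, Hh, Kk} holds.

Yes — Tt and Ee are d-separated given {Cc, Gg, Hh, Kk}.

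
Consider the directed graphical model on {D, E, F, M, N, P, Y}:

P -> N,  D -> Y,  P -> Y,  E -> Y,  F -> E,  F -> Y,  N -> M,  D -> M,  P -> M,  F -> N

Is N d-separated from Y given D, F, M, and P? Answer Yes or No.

There are 6 undirected paths between N and Y; checking each against the conditioning set {D, F, M, P}:
  1. N ← P → Y — P:fork[blocks] ⇒ blocked
  2. N ← P → M ← D → Y — P:fork[blocks]; M:collider[open]; D:fork[blocks] ⇒ blocked
  3. N → M ← P → Y — M:collider[open]; P:fork[blocks] ⇒ blocked
  4. N → M ← D → Y — M:collider[open]; D:fork[blocks] ⇒ blocked
  5. N ← F → E → Y — F:fork[blocks]; E:chain[open] ⇒ blocked
  6. N ← F → Y — F:fork[blocks] ⇒ blocked
Since every path is blocked, d-separation holds.

Yes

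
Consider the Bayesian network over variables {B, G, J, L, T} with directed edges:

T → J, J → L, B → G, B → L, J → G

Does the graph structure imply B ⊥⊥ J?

Enumerating the 2 paths from B to J and testing each for blocking by ∅:
  1. B → L ← J — L:collider[blocks] ⇒ blocked
  2. B → G ← J — G:collider[blocks] ⇒ blocked
Since every path is blocked, d-separation holds.

Yes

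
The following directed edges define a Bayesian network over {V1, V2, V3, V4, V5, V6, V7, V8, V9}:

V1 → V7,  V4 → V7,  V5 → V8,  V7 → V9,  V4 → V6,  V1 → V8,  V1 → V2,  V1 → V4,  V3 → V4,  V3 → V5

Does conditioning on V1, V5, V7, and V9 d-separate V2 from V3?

Yes — V2 and V3 are d-separated given {V1, V5, V7, V9}.

We examine all 3 paths between V2 and V3:
Path 1: V2 ← V1 → V7 ← V4 ← V3
  V1 is a fork here and V1 is conditioned on, so the path is blocked at V1.
Path 2: V2 ← V1 → V8 ← V5 ← V3
  V1 is a fork here and V1 is conditioned on, so the path is blocked at V1.
Path 3: V2 ← V1 → V4 ← V3
  V1 is a fork here and V1 is conditioned on, so the path is blocked at V1.
Every path is blocked, so V2 and V3 are d-separated given {V1, V5, V7, V9}.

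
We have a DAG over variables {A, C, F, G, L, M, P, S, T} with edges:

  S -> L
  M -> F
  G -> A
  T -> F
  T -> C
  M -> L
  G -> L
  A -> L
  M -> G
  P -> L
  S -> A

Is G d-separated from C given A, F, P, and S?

We examine all 4 paths between G and C:
Path 1: G → A ← S → L ← M → F ← T → C
  S is a fork here and S is conditioned on, so the path is blocked at S.
Path 2: G → A → L ← M → F ← T → C
  A is a chain here and A is conditioned on, so the path is blocked at A.
Path 3: G ← M → F ← T → C
  M is a fork and M is not conditioned on; F is a collider and F is conditioned on, which opens it; T is a fork and T is not conditioned on — no node blocks this path, so it is active.
Path 4: G → L ← M → F ← T → C
  L is a collider here and neither L nor any of its descendants is conditioned on, so the collider stays closed — the path is blocked at L.
Because an active path exists, G and C are not d-separated.

No — G and C are not d-separated given {A, F, P, S}.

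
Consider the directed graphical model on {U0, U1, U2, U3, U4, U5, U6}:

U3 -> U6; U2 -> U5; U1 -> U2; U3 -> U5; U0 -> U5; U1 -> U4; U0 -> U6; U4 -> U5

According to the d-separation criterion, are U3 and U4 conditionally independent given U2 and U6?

4 paths connect U3 and U4; each must be blocked for d-separation to hold:
Path 1: U3 → U5 ← U2 ← U1 → U4
  U5 is a collider here and neither U5 nor any of its descendants is conditioned on, so the collider stays closed — the path is blocked at U5.
Path 2: U3 → U5 ← U4
  U5 is a collider here and neither U5 nor any of its descendants is conditioned on, so the collider stays closed — the path is blocked at U5.
Path 3: U3 → U6 ← U0 → U5 ← U2 ← U1 → U4
  U5 is a collider here and neither U5 nor any of its descendants is conditioned on, so the collider stays closed — the path is blocked at U5.
Path 4: U3 → U6 ← U0 → U5 ← U4
  U5 is a collider here and neither U5 nor any of its descendants is conditioned on, so the collider stays closed — the path is blocked at U5.
All paths are blocked; U3 ⊥ U4 | {U2, U6} holds.

Yes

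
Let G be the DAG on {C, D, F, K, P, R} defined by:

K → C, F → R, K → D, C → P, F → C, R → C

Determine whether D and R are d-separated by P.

No

There are 2 undirected paths between D and R; checking each against the conditioning set {P}:
  1. D ← K → C ← F → R — K:fork[open]; C:collider[open]; F:fork[open] ⇒ active
  2. D ← K → C ← R — K:fork[open]; C:collider[open] ⇒ active
Since the path D ← K → C ← F → R is active, D and R are not d-separated given {P}.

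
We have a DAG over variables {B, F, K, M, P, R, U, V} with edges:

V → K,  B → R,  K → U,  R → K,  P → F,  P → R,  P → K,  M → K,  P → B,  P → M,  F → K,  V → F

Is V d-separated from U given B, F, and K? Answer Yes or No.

Yes

6 paths connect V and U; each must be blocked for d-separation to hold:
Path 1: V → K → U
  K is a chain here and K is conditioned on, so the path is blocked at K.
Path 2: V → F → K → U
  F is a chain here and F is conditioned on, so the path is blocked at F.
Path 3: V → F ← P → K → U
  K is a chain here and K is conditioned on, so the path is blocked at K.
Path 4: V → F ← P → R → K → U
  K is a chain here and K is conditioned on, so the path is blocked at K.
Path 5: V → F ← P → B → R → K → U
  B is a chain here and B is conditioned on, so the path is blocked at B.
Path 6: V → F ← P → M → K → U
  K is a chain here and K is conditioned on, so the path is blocked at K.
Since every path is blocked, d-separation holds.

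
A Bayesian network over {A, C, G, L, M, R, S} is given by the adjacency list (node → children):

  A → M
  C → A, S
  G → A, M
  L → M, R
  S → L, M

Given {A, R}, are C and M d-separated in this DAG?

No — C and M are not d-separated given {A, R}.

4 paths connect C and M; each must be blocked for d-separation to hold:
  1. C → A → M — A:chain[blocks] ⇒ blocked
  2. C → A ← G → M — A:collider[open]; G:fork[open] ⇒ active
  3. C → S → M — S:chain[open] ⇒ active
  4. C → S → L → M — S:chain[open]; L:chain[open] ⇒ active
Because an active path exists, C and M are not d-separated.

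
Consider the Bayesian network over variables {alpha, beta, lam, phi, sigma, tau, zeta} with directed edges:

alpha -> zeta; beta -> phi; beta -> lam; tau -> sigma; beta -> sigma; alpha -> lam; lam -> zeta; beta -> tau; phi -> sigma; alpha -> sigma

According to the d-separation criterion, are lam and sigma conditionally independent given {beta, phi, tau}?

Enumerating the 5 paths from lam to sigma and testing each for blocking by {beta, phi, tau}:
Path 1: lam ← alpha → sigma
  alpha is a fork and alpha is not conditioned on — no node blocks this path, so it is active.
Path 2: lam → zeta ← alpha → sigma
  zeta is a collider here and neither zeta nor any of its descendants is conditioned on, so the collider stays closed — the path is blocked at zeta.
Path 3: lam ← beta → tau → sigma
  beta is a fork here and beta is conditioned on, so the path is blocked at beta.
Path 4: lam ← beta → phi → sigma
  beta is a fork here and beta is conditioned on, so the path is blocked at beta.
Path 5: lam ← beta → sigma
  beta is a fork here and beta is conditioned on, so the path is blocked at beta.
Since the path lam ← alpha → sigma is active, lam and sigma are not d-separated given {beta, phi, tau}.

No — lam and sigma are not d-separated given {beta, phi, tau}.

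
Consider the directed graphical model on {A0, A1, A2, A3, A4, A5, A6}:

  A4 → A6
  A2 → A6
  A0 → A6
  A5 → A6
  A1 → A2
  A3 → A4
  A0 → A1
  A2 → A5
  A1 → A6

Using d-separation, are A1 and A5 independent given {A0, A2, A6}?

Enumerating the 6 paths from A1 to A5 and testing each for blocking by {A0, A2, A6}:
  1. A1 ← A0 → A6 ← A2 → A5 — A0:fork[blocks]; A6:collider[open]; A2:fork[blocks] ⇒ blocked
  2. A1 ← A0 → A6 ← A5 — A0:fork[blocks]; A6:collider[open] ⇒ blocked
  3. A1 → A6 ← A2 → A5 — A6:collider[open]; A2:fork[blocks] ⇒ blocked
  4. A1 → A6 ← A5 — A6:collider[open] ⇒ active
  5. A1 → A2 → A6 ← A5 — A2:chain[blocks]; A6:collider[open] ⇒ blocked
  6. A1 → A2 → A5 — A2:chain[blocks] ⇒ blocked
Because an active path exists, A1 and A5 are not d-separated.

No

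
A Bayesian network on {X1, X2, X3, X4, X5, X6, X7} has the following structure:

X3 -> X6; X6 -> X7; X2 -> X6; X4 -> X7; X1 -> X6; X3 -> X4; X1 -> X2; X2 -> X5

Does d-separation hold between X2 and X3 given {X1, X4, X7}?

We examine all 4 paths between X2 and X3:
Path 1: X2 → X6 → X7 ← X4 ← X3
  X4 is a chain here and X4 is conditioned on, so the path is blocked at X4.
Path 2: X2 → X6 ← X3
  X6 is a collider and its descendant X7 is conditioned on, which opens it — no node blocks this path, so it is active.
Path 3: X2 ← X1 → X6 → X7 ← X4 ← X3
  X1 is a fork here and X1 is conditioned on, so the path is blocked at X1.
Path 4: X2 ← X1 → X6 ← X3
  X1 is a fork here and X1 is conditioned on, so the path is blocked at X1.
At least one path is unblocked, so d-separation fails.

No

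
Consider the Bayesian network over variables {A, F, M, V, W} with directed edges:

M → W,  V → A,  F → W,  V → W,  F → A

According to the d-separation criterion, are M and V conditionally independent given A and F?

There are 2 undirected paths between M and V; checking each against the conditioning set {A, F}:
  1. M → W ← F → A ← V — W:collider[blocks]; F:fork[blocks]; A:collider[open] ⇒ blocked
  2. M → W ← V — W:collider[blocks] ⇒ blocked
All paths are blocked; M ⊥ V | {A, F} holds.

Yes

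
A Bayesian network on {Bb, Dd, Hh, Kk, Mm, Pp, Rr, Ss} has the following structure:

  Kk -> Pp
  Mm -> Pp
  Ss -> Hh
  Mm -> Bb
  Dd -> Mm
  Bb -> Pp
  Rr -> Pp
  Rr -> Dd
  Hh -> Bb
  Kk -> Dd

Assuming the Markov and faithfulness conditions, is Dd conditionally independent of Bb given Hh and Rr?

No

Enumerating the 6 paths from Dd to Bb and testing each for blocking by {Hh, Rr}:
  1. Dd ← Kk → Pp ← Mm → Bb — Kk:fork[open]; Pp:collider[blocks]; Mm:fork[open] ⇒ blocked
  2. Dd ← Kk → Pp ← Bb — Kk:fork[open]; Pp:collider[blocks] ⇒ blocked
  3. Dd → Mm → Bb — Mm:chain[open] ⇒ active
  4. Dd → Mm → Pp ← Bb — Mm:chain[open]; Pp:collider[blocks] ⇒ blocked
  5. Dd ← Rr → Pp ← Mm → Bb — Rr:fork[blocks]; Pp:collider[blocks]; Mm:fork[open] ⇒ blocked
  6. Dd ← Rr → Pp ← Bb — Rr:fork[blocks]; Pp:collider[blocks] ⇒ blocked
Because an active path exists, Dd and Bb are not d-separated.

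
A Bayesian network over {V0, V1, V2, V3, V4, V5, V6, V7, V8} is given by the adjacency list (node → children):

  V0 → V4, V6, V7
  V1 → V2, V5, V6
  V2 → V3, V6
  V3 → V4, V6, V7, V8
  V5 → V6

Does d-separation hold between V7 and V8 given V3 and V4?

Yes

There are 6 undirected paths between V7 and V8; checking each against the conditioning set {V3, V4}:
Path 1: V7 ← V3 → V8
  V3 is a fork here and V3 is conditioned on, so the path is blocked at V3.
Path 2: V7 ← V0 → V4 ← V3 → V8
  V3 is a fork here and V3 is conditioned on, so the path is blocked at V3.
Path 3: V7 ← V0 → V6 ← V3 → V8
  V6 is a collider here and neither V6 nor any of its descendants is conditioned on, so the collider stays closed — the path is blocked at V6.
Path 4: V7 ← V0 → V6 ← V5 ← V1 → V2 → V3 → V8
  V6 is a collider here and neither V6 nor any of its descendants is conditioned on, so the collider stays closed — the path is blocked at V6.
Path 5: V7 ← V0 → V6 ← V1 → V2 → V3 → V8
  V6 is a collider here and neither V6 nor any of its descendants is conditioned on, so the collider stays closed — the path is blocked at V6.
Path 6: V7 ← V0 → V6 ← V2 → V3 → V8
  V6 is a collider here and neither V6 nor any of its descendants is conditioned on, so the collider stays closed — the path is blocked at V6.
Since every path is blocked, d-separation holds.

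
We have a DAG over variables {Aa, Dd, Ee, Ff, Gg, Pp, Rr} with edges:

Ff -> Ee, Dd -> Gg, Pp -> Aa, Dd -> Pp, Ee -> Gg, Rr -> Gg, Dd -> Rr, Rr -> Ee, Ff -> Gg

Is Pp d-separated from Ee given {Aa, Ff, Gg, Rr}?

We examine all 6 paths between Pp and Ee:
  1. Pp ← Dd → Gg ← Ff → Ee — Dd:fork[open]; Gg:collider[open]; Ff:fork[blocks] ⇒ blocked
  2. Pp ← Dd → Gg ← Ee — Dd:fork[open]; Gg:collider[open] ⇒ active
  3. Pp ← Dd → Gg ← Rr → Ee — Dd:fork[open]; Gg:collider[open]; Rr:fork[blocks] ⇒ blocked
  4. Pp ← Dd → Rr → Gg ← Ff → Ee — Dd:fork[open]; Rr:chain[blocks]; Gg:collider[open]; Ff:fork[blocks] ⇒ blocked
  5. Pp ← Dd → Rr → Gg ← Ee — Dd:fork[open]; Rr:chain[blocks]; Gg:collider[open] ⇒ blocked
  6. Pp ← Dd → Rr → Ee — Dd:fork[open]; Rr:chain[blocks] ⇒ blocked
Because an active path exists, Pp and Ee are not d-separated.

No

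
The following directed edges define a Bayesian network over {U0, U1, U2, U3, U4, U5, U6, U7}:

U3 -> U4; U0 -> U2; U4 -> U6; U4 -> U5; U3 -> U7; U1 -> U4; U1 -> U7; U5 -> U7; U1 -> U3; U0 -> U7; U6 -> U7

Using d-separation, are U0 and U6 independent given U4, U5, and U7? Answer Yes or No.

No

6 paths connect U0 and U6; each must be blocked for d-separation to hold:
Path 1: U0 → U7 ← U6
  U7 is a collider and U7 is conditioned on, which opens it — no node blocks this path, so it is active.
Path 2: U0 → U7 ← U3 ← U1 → U4 → U6
  U4 is a chain here and U4 is conditioned on, so the path is blocked at U4.
Path 3: U0 → U7 ← U3 → U4 → U6
  U4 is a chain here and U4 is conditioned on, so the path is blocked at U4.
Path 4: U0 → U7 ← U1 → U3 → U4 → U6
  U4 is a chain here and U4 is conditioned on, so the path is blocked at U4.
Path 5: U0 → U7 ← U1 → U4 → U6
  U4 is a chain here and U4 is conditioned on, so the path is blocked at U4.
Path 6: U0 → U7 ← U5 ← U4 → U6
  U5 is a chain here and U5 is conditioned on, so the path is blocked at U5.
Because an active path exists, U0 and U6 are not d-separated.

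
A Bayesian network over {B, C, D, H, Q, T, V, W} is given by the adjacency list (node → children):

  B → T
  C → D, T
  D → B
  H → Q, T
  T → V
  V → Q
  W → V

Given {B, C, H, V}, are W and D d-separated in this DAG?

We examine all 4 paths between W and D:
Path 1: W → V → Q ← H → T ← B ← D
  V is a chain here and V is conditioned on, so the path is blocked at V.
Path 2: W → V → Q ← H → T ← C → D
  V is a chain here and V is conditioned on, so the path is blocked at V.
Path 3: W → V ← T ← B ← D
  B is a chain here and B is conditioned on, so the path is blocked at B.
Path 4: W → V ← T ← C → D
  C is a fork here and C is conditioned on, so the path is blocked at C.
All paths are blocked; W ⊥ D | {B, C, H, V} holds.

Yes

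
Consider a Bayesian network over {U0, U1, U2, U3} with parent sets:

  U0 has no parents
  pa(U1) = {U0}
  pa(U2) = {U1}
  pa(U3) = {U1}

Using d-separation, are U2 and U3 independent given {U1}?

Only one path connects U2 and U3:
Path 1: U2 ← U1 → U3
  U1 is a fork here and U1 is conditioned on, so the path is blocked at U1.
Since every path is blocked, d-separation holds.

Yes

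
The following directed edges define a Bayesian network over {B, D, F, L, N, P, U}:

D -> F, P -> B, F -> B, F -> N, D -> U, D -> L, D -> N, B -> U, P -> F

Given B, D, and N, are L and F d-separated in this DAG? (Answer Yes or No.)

There are 4 undirected paths between L and F; checking each against the conditioning set {B, D, N}:
Path 1: L ← D → U ← B ← F
  D is a fork here and D is conditioned on, so the path is blocked at D.
Path 2: L ← D → U ← B ← P → F
  D is a fork here and D is conditioned on, so the path is blocked at D.
Path 3: L ← D → F
  D is a fork here and D is conditioned on, so the path is blocked at D.
Path 4: L ← D → N ← F
  D is a fork here and D is conditioned on, so the path is blocked at D.
All paths are blocked; L ⊥ F | {B, D, N} holds.

Yes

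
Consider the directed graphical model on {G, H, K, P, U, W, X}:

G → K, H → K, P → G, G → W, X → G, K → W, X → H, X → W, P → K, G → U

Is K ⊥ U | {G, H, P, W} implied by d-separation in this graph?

Yes — K and U are d-separated given {G, H, P, W}.

There are 6 undirected paths between K and U; checking each against the conditioning set {G, H, P, W}:
Path 1: K ← G → U
  G is a fork here and G is conditioned on, so the path is blocked at G.
Path 2: K → W ← G → U
  G is a fork here and G is conditioned on, so the path is blocked at G.
Path 3: K → W ← X → G → U
  G is a chain here and G is conditioned on, so the path is blocked at G.
Path 4: K ← H ← X → G → U
  H is a chain here and H is conditioned on, so the path is blocked at H.
Path 5: K ← H ← X → W ← G → U
  H is a chain here and H is conditioned on, so the path is blocked at H.
Path 6: K ← P → G → U
  P is a fork here and P is conditioned on, so the path is blocked at P.
Every path is blocked, so K and U are d-separated given {G, H, P, W}.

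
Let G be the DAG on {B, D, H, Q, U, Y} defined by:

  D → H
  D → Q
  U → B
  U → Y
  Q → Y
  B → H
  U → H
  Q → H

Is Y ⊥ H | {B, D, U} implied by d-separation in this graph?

No — Y and H are not d-separated given {B, D, U}.

4 paths connect Y and H; each must be blocked for d-separation to hold:
Path 1: Y ← Q ← D → H
  D is a fork here and D is conditioned on, so the path is blocked at D.
Path 2: Y ← Q → H
  Q is a fork and Q is not conditioned on — no node blocks this path, so it is active.
Path 3: Y ← U → B → H
  U is a fork here and U is conditioned on, so the path is blocked at U.
Path 4: Y ← U → H
  U is a fork here and U is conditioned on, so the path is blocked at U.
At least one path is unblocked, so d-separation fails.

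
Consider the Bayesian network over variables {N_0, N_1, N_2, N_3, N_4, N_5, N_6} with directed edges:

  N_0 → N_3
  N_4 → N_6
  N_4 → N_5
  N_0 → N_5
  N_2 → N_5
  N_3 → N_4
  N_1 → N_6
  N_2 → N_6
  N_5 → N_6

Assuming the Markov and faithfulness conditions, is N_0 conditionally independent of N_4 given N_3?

Yes

4 paths connect N_0 and N_4; each must be blocked for d-separation to hold:
Path 1: N_0 → N_3 → N_4
  N_3 is a chain here and N_3 is conditioned on, so the path is blocked at N_3.
Path 2: N_0 → N_5 ← N_2 → N_6 ← N_4
  N_5 is a collider here and neither N_5 nor any of its descendants is conditioned on, so the collider stays closed — the path is blocked at N_5.
Path 3: N_0 → N_5 ← N_4
  N_5 is a collider here and neither N_5 nor any of its descendants is conditioned on, so the collider stays closed — the path is blocked at N_5.
Path 4: N_0 → N_5 → N_6 ← N_4
  N_6 is a collider here and neither N_6 nor any of its descendants is conditioned on, so the collider stays closed — the path is blocked at N_6.
All paths are blocked; N_0 ⊥ N_4 | {N_3} holds.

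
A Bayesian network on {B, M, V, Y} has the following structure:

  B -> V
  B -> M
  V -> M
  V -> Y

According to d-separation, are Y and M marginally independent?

2 paths connect Y and M; each must be blocked for d-separation to hold:
  1. Y ← V → M — V:fork[open] ⇒ active
  2. Y ← V ← B → M — V:chain[open]; B:fork[open] ⇒ active
At least one path is unblocked, so d-separation fails.

No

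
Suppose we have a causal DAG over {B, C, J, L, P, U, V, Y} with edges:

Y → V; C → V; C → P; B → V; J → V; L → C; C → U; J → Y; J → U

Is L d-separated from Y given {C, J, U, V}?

Yes

We examine all 4 paths between L and Y:
Path 1: L → C → V ← Y
  C is a chain here and C is conditioned on, so the path is blocked at C.
Path 2: L → C → V ← J → Y
  C is a chain here and C is conditioned on, so the path is blocked at C.
Path 3: L → C → U ← J → Y
  C is a chain here and C is conditioned on, so the path is blocked at C.
Path 4: L → C → U ← J → V ← Y
  C is a chain here and C is conditioned on, so the path is blocked at C.
All paths are blocked; L ⊥ Y | {C, J, U, V} holds.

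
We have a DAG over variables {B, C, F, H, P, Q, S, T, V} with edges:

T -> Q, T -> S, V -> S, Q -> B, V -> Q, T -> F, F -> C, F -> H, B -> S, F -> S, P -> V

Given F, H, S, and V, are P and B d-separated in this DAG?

Enumerating the 6 paths from P to B and testing each for blocking by {F, H, S, V}:
Path 1: P → V → S ← B
  V is a chain here and V is conditioned on, so the path is blocked at V.
Path 2: P → V → S ← F ← T → Q → B
  V is a chain here and V is conditioned on, so the path is blocked at V.
Path 3: P → V → S ← T → Q → B
  V is a chain here and V is conditioned on, so the path is blocked at V.
Path 4: P → V → Q → B
  V is a chain here and V is conditioned on, so the path is blocked at V.
Path 5: P → V → Q ← T → F → S ← B
  V is a chain here and V is conditioned on, so the path is blocked at V.
Path 6: P → V → Q ← T → S ← B
  V is a chain here and V is conditioned on, so the path is blocked at V.
Every path is blocked, so P and B are d-separated given {F, H, S, V}.

Yes — P and B are d-separated given {F, H, S, V}.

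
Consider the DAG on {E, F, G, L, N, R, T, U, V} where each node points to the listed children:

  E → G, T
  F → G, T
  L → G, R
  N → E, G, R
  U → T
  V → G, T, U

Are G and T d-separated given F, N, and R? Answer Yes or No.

There are 6 undirected paths between G and T; checking each against the conditioning set {F, N, R}:
  1. G ← E → T — E:fork[open] ⇒ active
  2. G ← N → E → T — N:fork[blocks]; E:chain[open] ⇒ blocked
  3. G ← L → R ← N → E → T — L:fork[open]; R:collider[open]; N:fork[blocks]; E:chain[open] ⇒ blocked
  4. G ← F → T — F:fork[blocks] ⇒ blocked
  5. G ← V → T — V:fork[open] ⇒ active
  6. G ← V → U → T — V:fork[open]; U:chain[open] ⇒ active
Because an active path exists, G and T are not d-separated.

No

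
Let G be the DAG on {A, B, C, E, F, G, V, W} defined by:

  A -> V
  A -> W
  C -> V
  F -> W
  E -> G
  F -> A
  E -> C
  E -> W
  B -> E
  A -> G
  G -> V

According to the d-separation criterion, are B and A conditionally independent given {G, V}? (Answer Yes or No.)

No

6 paths connect B and A; each must be blocked for d-separation to hold:
Path 1: B → E → C → V ← A
  E is a chain and E is not conditioned on; C is a chain and C is not conditioned on; V is a collider and V is conditioned on, which opens it — no node blocks this path, so it is active.
Path 2: B → E → C → V ← G ← A
  G is a chain here and G is conditioned on, so the path is blocked at G.
Path 3: B → E → W ← A
  W is a collider here and neither W nor any of its descendants is conditioned on, so the collider stays closed — the path is blocked at W.
Path 4: B → E → W ← F → A
  W is a collider here and neither W nor any of its descendants is conditioned on, so the collider stays closed — the path is blocked at W.
Path 5: B → E → G ← A
  E is a chain and E is not conditioned on; G is a collider and G is conditioned on, which opens it — no node blocks this path, so it is active.
Path 6: B → E → G → V ← A
  G is a chain here and G is conditioned on, so the path is blocked at G.
Since the path B → E → C → V ← A is active, B and A are not d-separated given {G, V}.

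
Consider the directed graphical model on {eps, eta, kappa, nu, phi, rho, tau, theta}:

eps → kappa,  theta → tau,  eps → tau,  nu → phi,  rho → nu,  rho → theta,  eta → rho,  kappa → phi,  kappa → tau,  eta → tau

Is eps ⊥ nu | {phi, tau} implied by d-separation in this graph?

No — eps and nu are not d-separated given {phi, tau}.

There are 6 undirected paths between eps and nu; checking each against the conditioning set {phi, tau}:
Path 1: eps → tau ← eta → rho → nu
  tau is a collider and tau is conditioned on, which opens it; eta is a fork and eta is not conditioned on; rho is a chain and rho is not conditioned on — no node blocks this path, so it is active.
Path 2: eps → tau ← kappa → phi ← nu
  tau is a collider and tau is conditioned on, which opens it; kappa is a fork and kappa is not conditioned on; phi is a collider and phi is conditioned on, which opens it — no node blocks this path, so it is active.
Path 3: eps → tau ← theta ← rho → nu
  tau is a collider and tau is conditioned on, which opens it; theta is a chain and theta is not conditioned on; rho is a fork and rho is not conditioned on — no node blocks this path, so it is active.
Path 4: eps → kappa → tau ← eta → rho → nu
  kappa is a chain and kappa is not conditioned on; tau is a collider and tau is conditioned on, which opens it; eta is a fork and eta is not conditioned on; rho is a chain and rho is not conditioned on — no node blocks this path, so it is active.
Path 5: eps → kappa → tau ← theta ← rho → nu
  kappa is a chain and kappa is not conditioned on; tau is a collider and tau is conditioned on, which opens it; theta is a chain and theta is not conditioned on; rho is a fork and rho is not conditioned on — no node blocks this path, so it is active.
Path 6: eps → kappa → phi ← nu
  kappa is a chain and kappa is not conditioned on; phi is a collider and phi is conditioned on, which opens it — no node blocks this path, so it is active.
At least one path is unblocked, so d-separation fails.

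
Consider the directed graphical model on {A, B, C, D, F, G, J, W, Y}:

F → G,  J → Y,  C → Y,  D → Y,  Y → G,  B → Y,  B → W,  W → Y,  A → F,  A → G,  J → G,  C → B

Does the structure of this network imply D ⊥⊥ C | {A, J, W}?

Yes

We examine all 3 paths between D and C:
Path 1: D → Y ← B ← C
  Y is a collider here and neither Y nor any of its descendants is conditioned on, so the collider stays closed — the path is blocked at Y.
Path 2: D → Y ← W ← B ← C
  Y is a collider here and neither Y nor any of its descendants is conditioned on, so the collider stays closed — the path is blocked at Y.
Path 3: D → Y ← C
  Y is a collider here and neither Y nor any of its descendants is conditioned on, so the collider stays closed — the path is blocked at Y.
Since every path is blocked, d-separation holds.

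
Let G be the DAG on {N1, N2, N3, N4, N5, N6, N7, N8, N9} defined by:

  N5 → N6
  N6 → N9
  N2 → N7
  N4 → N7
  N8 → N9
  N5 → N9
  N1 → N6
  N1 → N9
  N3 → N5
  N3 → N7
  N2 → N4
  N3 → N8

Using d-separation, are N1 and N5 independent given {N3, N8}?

Enumerating the 6 paths from N1 to N5 and testing each for blocking by {N3, N8}:
  1. N1 → N9 ← N5 — N9:collider[blocks] ⇒ blocked
  2. N1 → N9 ← N8 ← N3 → N5 — N9:collider[blocks]; N8:chain[blocks]; N3:fork[blocks] ⇒ blocked
  3. N1 → N9 ← N6 ← N5 — N9:collider[blocks]; N6:chain[open] ⇒ blocked
  4. N1 → N6 ← N5 — N6:collider[blocks] ⇒ blocked
  5. N1 → N6 → N9 ← N5 — N6:chain[open]; N9:collider[blocks] ⇒ blocked
  6. N1 → N6 → N9 ← N8 ← N3 → N5 — N6:chain[open]; N9:collider[blocks]; N8:chain[blocks]; N3:fork[blocks] ⇒ blocked
Every path is blocked, so N1 and N5 are d-separated given {N3, N8}.

Yes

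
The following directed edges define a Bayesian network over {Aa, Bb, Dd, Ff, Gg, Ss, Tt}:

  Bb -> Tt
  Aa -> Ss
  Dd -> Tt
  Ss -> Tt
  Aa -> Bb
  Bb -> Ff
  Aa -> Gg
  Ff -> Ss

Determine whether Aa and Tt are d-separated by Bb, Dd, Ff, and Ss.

There are 4 undirected paths between Aa and Tt; checking each against the conditioning set {Bb, Dd, Ff, Ss}:
Path 1: Aa → Ss → Tt
  Ss is a chain here and Ss is conditioned on, so the path is blocked at Ss.
Path 2: Aa → Ss ← Ff ← Bb → Tt
  Ff is a chain here and Ff is conditioned on, so the path is blocked at Ff.
Path 3: Aa → Bb → Tt
  Bb is a chain here and Bb is conditioned on, so the path is blocked at Bb.
Path 4: Aa → Bb → Ff → Ss → Tt
  Bb is a chain here and Bb is conditioned on, so the path is blocked at Bb.
All paths are blocked; Aa ⊥ Tt | {Bb, Dd, Ff, Ss} holds.

Yes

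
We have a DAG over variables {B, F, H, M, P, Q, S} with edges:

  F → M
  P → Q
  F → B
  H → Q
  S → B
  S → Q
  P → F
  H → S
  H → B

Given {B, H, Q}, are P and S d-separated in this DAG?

No

We examine all 6 paths between P and S:
  1. P → F → B ← H → S — F:chain[open]; B:collider[open]; H:fork[blocks] ⇒ blocked
  2. P → F → B ← H → Q ← S — F:chain[open]; B:collider[open]; H:fork[blocks]; Q:collider[open] ⇒ blocked
  3. P → F → B ← S — F:chain[open]; B:collider[open] ⇒ active
  4. P → Q ← H → B ← S — Q:collider[open]; H:fork[blocks]; B:collider[open] ⇒ blocked
  5. P → Q ← H → S — Q:collider[open]; H:fork[blocks] ⇒ blocked
  6. P → Q ← S — Q:collider[open] ⇒ active
At least one path is unblocked, so d-separation fails.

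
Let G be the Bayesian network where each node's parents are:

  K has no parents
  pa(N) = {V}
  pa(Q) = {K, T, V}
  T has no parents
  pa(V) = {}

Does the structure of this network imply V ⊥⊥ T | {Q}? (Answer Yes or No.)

Only one path connects V and T:
  1. V → Q ← T — Q:collider[open] ⇒ active
Since the path V → Q ← T is active, V and T are not d-separated given {Q}.

No — V and T are not d-separated given {Q}.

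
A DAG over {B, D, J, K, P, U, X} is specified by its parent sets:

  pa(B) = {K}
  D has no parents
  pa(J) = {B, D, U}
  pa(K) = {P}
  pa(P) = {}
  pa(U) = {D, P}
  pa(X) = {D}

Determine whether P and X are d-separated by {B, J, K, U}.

4 paths connect P and X; each must be blocked for d-separation to hold:
  1. P → U → J ← D → X — U:chain[blocks]; J:collider[open]; D:fork[open] ⇒ blocked
  2. P → U ← D → X — U:collider[open]; D:fork[open] ⇒ active
  3. P → K → B → J ← U ← D → X — K:chain[blocks]; B:chain[blocks]; J:collider[open]; U:chain[blocks]; D:fork[open] ⇒ blocked
  4. P → K → B → J ← D → X — K:chain[blocks]; B:chain[blocks]; J:collider[open]; D:fork[open] ⇒ blocked
Since the path P → U ← D → X is active, P and X are not d-separated given {B, J, K, U}.

No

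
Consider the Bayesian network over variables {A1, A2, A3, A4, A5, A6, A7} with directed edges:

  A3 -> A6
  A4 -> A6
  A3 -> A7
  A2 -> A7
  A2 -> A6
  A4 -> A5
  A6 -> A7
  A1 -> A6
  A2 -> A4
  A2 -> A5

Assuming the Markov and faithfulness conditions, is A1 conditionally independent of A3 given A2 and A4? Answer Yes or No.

Yes

We examine all 5 paths between A1 and A3:
Path 1: A1 → A6 ← A2 → A7 ← A3
  A6 is a collider here and neither A6 nor any of its descendants is conditioned on, so the collider stays closed — the path is blocked at A6.
Path 2: A1 → A6 → A7 ← A3
  A7 is a collider here and neither A7 nor any of its descendants is conditioned on, so the collider stays closed — the path is blocked at A7.
Path 3: A1 → A6 ← A3
  A6 is a collider here and neither A6 nor any of its descendants is conditioned on, so the collider stays closed — the path is blocked at A6.
Path 4: A1 → A6 ← A4 ← A2 → A7 ← A3
  A6 is a collider here and neither A6 nor any of its descendants is conditioned on, so the collider stays closed — the path is blocked at A6.
Path 5: A1 → A6 ← A4 → A5 ← A2 → A7 ← A3
  A6 is a collider here and neither A6 nor any of its descendants is conditioned on, so the collider stays closed — the path is blocked at A6.
Since every path is blocked, d-separation holds.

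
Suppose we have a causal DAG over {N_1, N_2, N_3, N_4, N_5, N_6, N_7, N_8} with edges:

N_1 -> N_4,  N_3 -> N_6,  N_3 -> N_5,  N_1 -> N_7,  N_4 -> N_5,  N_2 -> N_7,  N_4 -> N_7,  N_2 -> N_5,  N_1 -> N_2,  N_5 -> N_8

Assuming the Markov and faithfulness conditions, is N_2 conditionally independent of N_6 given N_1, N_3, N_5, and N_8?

5 paths connect N_2 and N_6; each must be blocked for d-separation to hold:
Path 1: N_2 → N_5 ← N_3 → N_6
  N_3 is a fork here and N_3 is conditioned on, so the path is blocked at N_3.
Path 2: N_2 → N_7 ← N_4 → N_5 ← N_3 → N_6
  N_7 is a collider here and neither N_7 nor any of its descendants is conditioned on, so the collider stays closed — the path is blocked at N_7.
Path 3: N_2 → N_7 ← N_1 → N_4 → N_5 ← N_3 → N_6
  N_7 is a collider here and neither N_7 nor any of its descendants is conditioned on, so the collider stays closed — the path is blocked at N_7.
Path 4: N_2 ← N_1 → N_7 ← N_4 → N_5 ← N_3 → N_6
  N_1 is a fork here and N_1 is conditioned on, so the path is blocked at N_1.
Path 5: N_2 ← N_1 → N_4 → N_5 ← N_3 → N_6
  N_1 is a fork here and N_1 is conditioned on, so the path is blocked at N_1.
Since every path is blocked, d-separation holds.

Yes — N_2 and N_6 are d-separated given {N_1, N_3, N_5, N_8}.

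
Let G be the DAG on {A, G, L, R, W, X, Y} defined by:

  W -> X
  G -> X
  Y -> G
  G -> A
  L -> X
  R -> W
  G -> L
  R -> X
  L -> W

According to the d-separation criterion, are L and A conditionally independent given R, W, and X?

There are 4 undirected paths between L and A; checking each against the conditioning set {R, W, X}:
Path 1: L → W ← R → X ← G → A
  R is a fork here and R is conditioned on, so the path is blocked at R.
Path 2: L → W → X ← G → A
  W is a chain here and W is conditioned on, so the path is blocked at W.
Path 3: L → X ← G → A
  X is a collider and X is conditioned on, which opens it; G is a fork and G is not conditioned on — no node blocks this path, so it is active.
Path 4: L ← G → A
  G is a fork and G is not conditioned on — no node blocks this path, so it is active.
At least one path is unblocked, so d-separation fails.

No — L and A are not d-separated given {R, W, X}.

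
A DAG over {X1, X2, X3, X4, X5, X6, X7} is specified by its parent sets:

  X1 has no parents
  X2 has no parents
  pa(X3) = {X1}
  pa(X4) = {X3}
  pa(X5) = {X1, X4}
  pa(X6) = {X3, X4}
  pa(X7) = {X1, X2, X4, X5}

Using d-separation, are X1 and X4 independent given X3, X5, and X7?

No — X1 and X4 are not d-separated given {X3, X5, X7}.

Enumerating the 6 paths from X1 to X4 and testing each for blocking by {X3, X5, X7}:
Path 1: X1 → X5 ← X4
  X5 is a collider and X5 is conditioned on, which opens it — no node blocks this path, so it is active.
Path 2: X1 → X5 → X7 ← X4
  X5 is a chain here and X5 is conditioned on, so the path is blocked at X5.
Path 3: X1 → X7 ← X4
  X7 is a collider and X7 is conditioned on, which opens it — no node blocks this path, so it is active.
Path 4: X1 → X7 ← X5 ← X4
  X5 is a chain here and X5 is conditioned on, so the path is blocked at X5.
Path 5: X1 → X3 → X4
  X3 is a chain here and X3 is conditioned on, so the path is blocked at X3.
Path 6: X1 → X3 → X6 ← X4
  X3 is a chain here and X3 is conditioned on, so the path is blocked at X3.
Because an active path exists, X1 and X4 are not d-separated.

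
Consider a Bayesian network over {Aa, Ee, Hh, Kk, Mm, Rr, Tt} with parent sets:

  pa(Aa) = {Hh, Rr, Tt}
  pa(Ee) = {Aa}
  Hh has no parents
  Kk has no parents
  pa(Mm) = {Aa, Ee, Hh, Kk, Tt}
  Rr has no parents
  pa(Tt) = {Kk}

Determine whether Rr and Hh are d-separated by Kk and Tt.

5 paths connect Rr and Hh; each must be blocked for d-separation to hold:
  1. Rr → Aa ← Hh — Aa:collider[blocks] ⇒ blocked
  2. Rr → Aa → Ee → Mm ← Hh — Aa:chain[open]; Ee:chain[open]; Mm:collider[blocks] ⇒ blocked
  3. Rr → Aa → Mm ← Hh — Aa:chain[open]; Mm:collider[blocks] ⇒ blocked
  4. Rr → Aa ← Tt ← Kk → Mm ← Hh — Aa:collider[blocks]; Tt:chain[blocks]; Kk:fork[blocks]; Mm:collider[blocks] ⇒ blocked
  5. Rr → Aa ← Tt → Mm ← Hh — Aa:collider[blocks]; Tt:fork[blocks]; Mm:collider[blocks] ⇒ blocked
All paths are blocked; Rr ⊥ Hh | {Kk, Tt} holds.

Yes — Rr and Hh are d-separated given {Kk, Tt}.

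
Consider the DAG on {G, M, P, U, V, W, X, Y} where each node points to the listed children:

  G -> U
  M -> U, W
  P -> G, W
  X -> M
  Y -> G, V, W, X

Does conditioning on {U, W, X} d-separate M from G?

No

Enumerating the 5 paths from M to G and testing each for blocking by {U, W, X}:
  1. M ← X ← Y → G — X:chain[blocks]; Y:fork[open] ⇒ blocked
  2. M ← X ← Y → W ← P → G — X:chain[blocks]; Y:fork[open]; W:collider[open]; P:fork[open] ⇒ blocked
  3. M → W ← P → G — W:collider[open]; P:fork[open] ⇒ active
  4. M → W ← Y → G — W:collider[open]; Y:fork[open] ⇒ active
  5. M → U ← G — U:collider[open] ⇒ active
Because an active path exists, M and G are not d-separated.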